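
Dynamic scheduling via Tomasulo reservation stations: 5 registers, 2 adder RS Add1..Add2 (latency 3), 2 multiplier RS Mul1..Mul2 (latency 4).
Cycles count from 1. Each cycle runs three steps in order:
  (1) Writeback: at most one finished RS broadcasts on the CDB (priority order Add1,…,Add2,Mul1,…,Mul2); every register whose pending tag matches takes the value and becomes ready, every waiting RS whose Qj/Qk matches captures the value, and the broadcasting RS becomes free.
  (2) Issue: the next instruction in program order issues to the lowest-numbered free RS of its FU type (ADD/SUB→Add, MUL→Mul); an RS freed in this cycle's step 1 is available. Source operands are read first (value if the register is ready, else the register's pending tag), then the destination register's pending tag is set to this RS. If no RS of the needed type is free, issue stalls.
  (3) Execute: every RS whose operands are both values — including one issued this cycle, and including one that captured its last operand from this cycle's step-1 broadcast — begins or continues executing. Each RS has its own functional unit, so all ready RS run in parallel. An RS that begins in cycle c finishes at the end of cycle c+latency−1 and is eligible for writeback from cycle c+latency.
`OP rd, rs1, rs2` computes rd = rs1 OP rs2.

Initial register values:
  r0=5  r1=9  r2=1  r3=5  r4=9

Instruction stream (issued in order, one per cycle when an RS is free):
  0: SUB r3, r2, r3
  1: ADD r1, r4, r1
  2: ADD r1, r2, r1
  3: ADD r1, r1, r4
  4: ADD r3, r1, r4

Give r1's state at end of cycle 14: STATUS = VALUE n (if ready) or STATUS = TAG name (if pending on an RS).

STATUS = VALUE 28

  c1: issue SUB r3<-Add1  regs: r0:5,r1:9,r2:1,r3:Add1,r4:9
  c2: issue ADD r1<-Add2  regs: r0:5,r1:Add2,r2:1,r3:Add1,r4:9
  c3: stall  regs: r0:5,r1:Add2,r2:1,r3:Add1,r4:9
  c4: CDB Add1=-4; issue ADD r1<-Add1  regs: r0:5,r1:Add1,r2:1,r3:-4,r4:9
  c5: CDB Add2=18; issue ADD r1<-Add2  regs: r0:5,r1:Add2,r2:1,r3:-4,r4:9
  c6: stall  regs: r0:5,r1:Add2,r2:1,r3:-4,r4:9
  c7: stall  regs: r0:5,r1:Add2,r2:1,r3:-4,r4:9
  c8: CDB Add1=19; issue ADD r3<-Add1  regs: r0:5,r1:Add2,r2:1,r3:Add1,r4:9
  c9: -  regs: r0:5,r1:Add2,r2:1,r3:Add1,r4:9
  c10: -  regs: r0:5,r1:Add2,r2:1,r3:Add1,r4:9
  c11: CDB Add2=28  regs: r0:5,r1:28,r2:1,r3:Add1,r4:9
  c12: -  regs: r0:5,r1:28,r2:1,r3:Add1,r4:9
  c13: -  regs: r0:5,r1:28,r2:1,r3:Add1,r4:9
  c14: CDB Add1=37  regs: r0:5,r1:28,r2:1,r3:37,r4:9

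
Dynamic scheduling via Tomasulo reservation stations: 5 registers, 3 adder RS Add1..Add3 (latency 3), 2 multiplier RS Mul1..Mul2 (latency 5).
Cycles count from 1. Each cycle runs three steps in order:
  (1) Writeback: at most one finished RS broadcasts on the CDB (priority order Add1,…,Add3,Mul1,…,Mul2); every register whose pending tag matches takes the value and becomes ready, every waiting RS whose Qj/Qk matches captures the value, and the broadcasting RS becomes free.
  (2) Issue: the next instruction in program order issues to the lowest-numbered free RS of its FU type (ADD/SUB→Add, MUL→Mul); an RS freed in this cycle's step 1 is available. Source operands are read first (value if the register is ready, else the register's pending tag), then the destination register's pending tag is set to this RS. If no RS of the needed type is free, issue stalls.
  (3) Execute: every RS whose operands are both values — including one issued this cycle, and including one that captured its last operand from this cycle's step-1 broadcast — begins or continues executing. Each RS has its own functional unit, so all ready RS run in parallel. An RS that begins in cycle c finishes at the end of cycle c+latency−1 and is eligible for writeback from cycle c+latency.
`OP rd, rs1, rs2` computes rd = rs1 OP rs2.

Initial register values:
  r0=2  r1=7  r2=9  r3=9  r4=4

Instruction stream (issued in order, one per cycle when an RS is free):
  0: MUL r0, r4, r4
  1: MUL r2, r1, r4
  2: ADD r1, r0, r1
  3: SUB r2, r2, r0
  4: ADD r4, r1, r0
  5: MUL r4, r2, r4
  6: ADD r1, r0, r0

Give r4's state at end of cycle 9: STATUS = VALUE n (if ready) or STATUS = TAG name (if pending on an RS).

STATUS = TAG Mul1

  c1: issue MUL r0<-Mul1  regs: r0:Mul1,r1:7,r2:9,r3:9,r4:4
  c2: issue MUL r2<-Mul2  regs: r0:Mul1,r1:7,r2:Mul2,r3:9,r4:4
  c3: issue ADD r1<-Add1  regs: r0:Mul1,r1:Add1,r2:Mul2,r3:9,r4:4
  c4: issue SUB r2<-Add2  regs: r0:Mul1,r1:Add1,r2:Add2,r3:9,r4:4
  c5: issue ADD r4<-Add3  regs: r0:Mul1,r1:Add1,r2:Add2,r3:9,r4:Add3
  c6: CDB Mul1=16; issue MUL r4<-Mul1  regs: r0:16,r1:Add1,r2:Add2,r3:9,r4:Mul1
  c7: CDB Mul2=28; stall  regs: r0:16,r1:Add1,r2:Add2,r3:9,r4:Mul1
  c8: stall  regs: r0:16,r1:Add1,r2:Add2,r3:9,r4:Mul1
  c9: CDB Add1=23; issue ADD r1<-Add1  regs: r0:16,r1:Add1,r2:Add2,r3:9,r4:Mul1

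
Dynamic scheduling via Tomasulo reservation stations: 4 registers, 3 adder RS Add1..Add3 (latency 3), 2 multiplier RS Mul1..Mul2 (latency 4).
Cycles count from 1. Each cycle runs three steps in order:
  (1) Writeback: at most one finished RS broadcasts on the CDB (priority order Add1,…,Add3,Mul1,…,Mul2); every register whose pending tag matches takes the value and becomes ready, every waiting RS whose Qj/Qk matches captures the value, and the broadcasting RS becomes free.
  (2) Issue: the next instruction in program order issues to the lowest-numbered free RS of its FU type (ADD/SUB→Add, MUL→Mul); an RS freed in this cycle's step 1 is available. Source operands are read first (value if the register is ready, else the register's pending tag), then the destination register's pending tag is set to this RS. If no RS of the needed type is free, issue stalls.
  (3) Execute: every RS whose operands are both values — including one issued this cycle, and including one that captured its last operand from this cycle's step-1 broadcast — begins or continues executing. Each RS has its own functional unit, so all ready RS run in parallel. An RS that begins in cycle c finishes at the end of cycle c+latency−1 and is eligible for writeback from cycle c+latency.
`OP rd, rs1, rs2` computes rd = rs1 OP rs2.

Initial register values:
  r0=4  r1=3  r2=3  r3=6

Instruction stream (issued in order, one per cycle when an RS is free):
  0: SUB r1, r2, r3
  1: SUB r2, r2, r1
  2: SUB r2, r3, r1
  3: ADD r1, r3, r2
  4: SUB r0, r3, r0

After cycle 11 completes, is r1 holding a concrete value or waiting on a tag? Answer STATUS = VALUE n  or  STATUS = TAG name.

STATUS = VALUE 15

  c1: issue SUB r1<-Add1  regs: r0:4,r1:Add1,r2:3,r3:6
  c2: issue SUB r2<-Add2  regs: r0:4,r1:Add1,r2:Add2,r3:6
  c3: issue SUB r2<-Add3  regs: r0:4,r1:Add1,r2:Add3,r3:6
  c4: CDB Add1=-3; issue ADD r1<-Add1  regs: r0:4,r1:Add1,r2:Add3,r3:6
  c5: stall  regs: r0:4,r1:Add1,r2:Add3,r3:6
  c6: stall  regs: r0:4,r1:Add1,r2:Add3,r3:6
  c7: CDB Add2=6; issue SUB r0<-Add2  regs: r0:Add2,r1:Add1,r2:Add3,r3:6
  c8: CDB Add3=9  regs: r0:Add2,r1:Add1,r2:9,r3:6
  c9: -  regs: r0:Add2,r1:Add1,r2:9,r3:6
  c10: CDB Add2=2  regs: r0:2,r1:Add1,r2:9,r3:6
  c11: CDB Add1=15  regs: r0:2,r1:15,r2:9,r3:6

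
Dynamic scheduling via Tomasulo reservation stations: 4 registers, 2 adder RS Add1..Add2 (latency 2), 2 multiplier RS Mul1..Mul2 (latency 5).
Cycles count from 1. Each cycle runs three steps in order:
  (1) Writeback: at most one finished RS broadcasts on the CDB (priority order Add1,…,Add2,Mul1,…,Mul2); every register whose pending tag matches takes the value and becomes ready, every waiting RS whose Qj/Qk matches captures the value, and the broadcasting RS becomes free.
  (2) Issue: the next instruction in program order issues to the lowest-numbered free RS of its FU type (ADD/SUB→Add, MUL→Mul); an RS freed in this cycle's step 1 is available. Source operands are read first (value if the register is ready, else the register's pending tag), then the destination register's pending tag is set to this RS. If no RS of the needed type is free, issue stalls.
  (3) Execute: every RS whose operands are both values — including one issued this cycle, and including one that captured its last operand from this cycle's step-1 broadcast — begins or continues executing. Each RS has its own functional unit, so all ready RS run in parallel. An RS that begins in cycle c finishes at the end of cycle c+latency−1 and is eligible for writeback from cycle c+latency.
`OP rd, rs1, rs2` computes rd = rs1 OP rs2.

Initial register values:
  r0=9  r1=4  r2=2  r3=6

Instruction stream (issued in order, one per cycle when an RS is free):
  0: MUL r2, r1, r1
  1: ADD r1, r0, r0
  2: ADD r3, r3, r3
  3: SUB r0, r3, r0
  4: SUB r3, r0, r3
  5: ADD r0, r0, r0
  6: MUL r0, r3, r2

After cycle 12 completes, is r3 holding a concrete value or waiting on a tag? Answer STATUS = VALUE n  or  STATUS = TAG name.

STATUS = VALUE -9

c1: issue MUL r2<-Mul1 | r0:9,r1:4,r2:Mul1,r3:6
c2: issue ADD r1<-Add1 | r0:9,r1:Add1,r2:Mul1,r3:6
c3: issue ADD r3<-Add2 | r0:9,r1:Add1,r2:Mul1,r3:Add2
c4: CDB Add1=18; issue SUB r0<-Add1 | r0:Add1,r1:18,r2:Mul1,r3:Add2
c5: CDB Add2=12; issue SUB r3<-Add2 | r0:Add1,r1:18,r2:Mul1,r3:Add2
c6: CDB Mul1=16; stall | r0:Add1,r1:18,r2:16,r3:Add2
c7: CDB Add1=3; issue ADD r0<-Add1 | r0:Add1,r1:18,r2:16,r3:Add2
c8: issue MUL r0<-Mul1 | r0:Mul1,r1:18,r2:16,r3:Add2
c9: CDB Add1=6 | r0:Mul1,r1:18,r2:16,r3:Add2
c10: CDB Add2=-9 | r0:Mul1,r1:18,r2:16,r3:-9
c11: - | r0:Mul1,r1:18,r2:16,r3:-9
c12: - | r0:Mul1,r1:18,r2:16,r3:-9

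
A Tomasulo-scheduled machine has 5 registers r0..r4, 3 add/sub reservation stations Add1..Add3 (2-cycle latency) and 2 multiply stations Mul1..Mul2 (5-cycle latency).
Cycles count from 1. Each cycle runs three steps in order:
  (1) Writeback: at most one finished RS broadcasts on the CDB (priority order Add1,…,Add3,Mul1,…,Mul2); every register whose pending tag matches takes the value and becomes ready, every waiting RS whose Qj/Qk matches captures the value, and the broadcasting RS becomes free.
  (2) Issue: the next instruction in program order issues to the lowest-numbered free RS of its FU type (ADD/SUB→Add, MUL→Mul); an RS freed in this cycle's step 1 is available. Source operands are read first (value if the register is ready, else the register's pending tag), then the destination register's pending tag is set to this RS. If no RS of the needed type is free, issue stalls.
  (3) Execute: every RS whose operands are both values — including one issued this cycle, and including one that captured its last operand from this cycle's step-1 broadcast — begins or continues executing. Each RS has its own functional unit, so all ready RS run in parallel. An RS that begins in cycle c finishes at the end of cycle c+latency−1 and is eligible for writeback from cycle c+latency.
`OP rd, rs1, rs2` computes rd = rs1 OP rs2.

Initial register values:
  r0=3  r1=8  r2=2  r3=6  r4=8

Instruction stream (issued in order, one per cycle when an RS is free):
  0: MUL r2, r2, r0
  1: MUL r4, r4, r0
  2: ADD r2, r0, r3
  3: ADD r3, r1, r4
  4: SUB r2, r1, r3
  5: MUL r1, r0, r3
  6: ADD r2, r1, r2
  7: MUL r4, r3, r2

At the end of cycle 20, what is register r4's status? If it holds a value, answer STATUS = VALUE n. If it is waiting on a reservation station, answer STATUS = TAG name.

STATUS = TAG Mul2

  c1: issue MUL r2<-Mul1  regs: r0:3,r1:8,r2:Mul1,r3:6,r4:8
  c2: issue MUL r4<-Mul2  regs: r0:3,r1:8,r2:Mul1,r3:6,r4:Mul2
  c3: issue ADD r2<-Add1  regs: r0:3,r1:8,r2:Add1,r3:6,r4:Mul2
  c4: issue ADD r3<-Add2  regs: r0:3,r1:8,r2:Add1,r3:Add2,r4:Mul2
  c5: CDB Add1=9; issue SUB r2<-Add1  regs: r0:3,r1:8,r2:Add1,r3:Add2,r4:Mul2
  c6: CDB Mul1=6; issue MUL r1<-Mul1  regs: r0:3,r1:Mul1,r2:Add1,r3:Add2,r4:Mul2
  c7: CDB Mul2=24; issue ADD r2<-Add3  regs: r0:3,r1:Mul1,r2:Add3,r3:Add2,r4:24
  c8: issue MUL r4<-Mul2  regs: r0:3,r1:Mul1,r2:Add3,r3:Add2,r4:Mul2
  c9: CDB Add2=32  regs: r0:3,r1:Mul1,r2:Add3,r3:32,r4:Mul2
  c10: -  regs: r0:3,r1:Mul1,r2:Add3,r3:32,r4:Mul2
  c11: CDB Add1=-24  regs: r0:3,r1:Mul1,r2:Add3,r3:32,r4:Mul2
  c12: -  regs: r0:3,r1:Mul1,r2:Add3,r3:32,r4:Mul2
  c13: -  regs: r0:3,r1:Mul1,r2:Add3,r3:32,r4:Mul2
  c14: CDB Mul1=96  regs: r0:3,r1:96,r2:Add3,r3:32,r4:Mul2
  c15: -  regs: r0:3,r1:96,r2:Add3,r3:32,r4:Mul2
  c16: CDB Add3=72  regs: r0:3,r1:96,r2:72,r3:32,r4:Mul2
  c17: -  regs: r0:3,r1:96,r2:72,r3:32,r4:Mul2
  c18: -  regs: r0:3,r1:96,r2:72,r3:32,r4:Mul2
  c19: -  regs: r0:3,r1:96,r2:72,r3:32,r4:Mul2
  c20: -  regs: r0:3,r1:96,r2:72,r3:32,r4:Mul2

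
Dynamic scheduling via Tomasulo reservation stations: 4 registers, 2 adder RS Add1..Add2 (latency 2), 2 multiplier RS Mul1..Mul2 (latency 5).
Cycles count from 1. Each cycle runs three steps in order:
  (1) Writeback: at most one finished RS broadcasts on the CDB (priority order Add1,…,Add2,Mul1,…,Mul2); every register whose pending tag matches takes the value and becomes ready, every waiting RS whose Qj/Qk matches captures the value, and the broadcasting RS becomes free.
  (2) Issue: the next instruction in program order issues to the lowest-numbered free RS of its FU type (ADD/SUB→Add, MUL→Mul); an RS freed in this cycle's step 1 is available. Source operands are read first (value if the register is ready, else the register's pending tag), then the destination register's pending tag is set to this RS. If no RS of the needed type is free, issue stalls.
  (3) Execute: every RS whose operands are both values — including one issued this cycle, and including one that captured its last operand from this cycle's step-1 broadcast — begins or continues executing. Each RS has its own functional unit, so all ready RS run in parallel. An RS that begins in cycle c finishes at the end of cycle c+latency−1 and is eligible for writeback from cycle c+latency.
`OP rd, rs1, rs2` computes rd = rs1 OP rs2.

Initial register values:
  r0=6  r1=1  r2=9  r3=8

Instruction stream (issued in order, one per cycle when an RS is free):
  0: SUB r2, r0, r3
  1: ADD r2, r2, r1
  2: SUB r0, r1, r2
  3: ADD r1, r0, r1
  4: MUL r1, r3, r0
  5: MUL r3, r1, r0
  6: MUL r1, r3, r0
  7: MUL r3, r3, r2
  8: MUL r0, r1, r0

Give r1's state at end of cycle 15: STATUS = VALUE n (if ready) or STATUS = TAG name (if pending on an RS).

STATUS = TAG Mul1

c1: issue SUB r2<-Add1 | r0:6,r1:1,r2:Add1,r3:8
c2: issue ADD r2<-Add2 | r0:6,r1:1,r2:Add2,r3:8
c3: CDB Add1=-2; issue SUB r0<-Add1 | r0:Add1,r1:1,r2:Add2,r3:8
c4: stall | r0:Add1,r1:1,r2:Add2,r3:8
c5: CDB Add2=-1; issue ADD r1<-Add2 | r0:Add1,r1:Add2,r2:-1,r3:8
c6: issue MUL r1<-Mul1 | r0:Add1,r1:Mul1,r2:-1,r3:8
c7: CDB Add1=2; issue MUL r3<-Mul2 | r0:2,r1:Mul1,r2:-1,r3:Mul2
c8: stall | r0:2,r1:Mul1,r2:-1,r3:Mul2
c9: CDB Add2=3; stall | r0:2,r1:Mul1,r2:-1,r3:Mul2
c10: stall | r0:2,r1:Mul1,r2:-1,r3:Mul2
c11: stall | r0:2,r1:Mul1,r2:-1,r3:Mul2
c12: CDB Mul1=16; issue MUL r1<-Mul1 | r0:2,r1:Mul1,r2:-1,r3:Mul2
c13: stall | r0:2,r1:Mul1,r2:-1,r3:Mul2
c14: stall | r0:2,r1:Mul1,r2:-1,r3:Mul2
c15: stall | r0:2,r1:Mul1,r2:-1,r3:Mul2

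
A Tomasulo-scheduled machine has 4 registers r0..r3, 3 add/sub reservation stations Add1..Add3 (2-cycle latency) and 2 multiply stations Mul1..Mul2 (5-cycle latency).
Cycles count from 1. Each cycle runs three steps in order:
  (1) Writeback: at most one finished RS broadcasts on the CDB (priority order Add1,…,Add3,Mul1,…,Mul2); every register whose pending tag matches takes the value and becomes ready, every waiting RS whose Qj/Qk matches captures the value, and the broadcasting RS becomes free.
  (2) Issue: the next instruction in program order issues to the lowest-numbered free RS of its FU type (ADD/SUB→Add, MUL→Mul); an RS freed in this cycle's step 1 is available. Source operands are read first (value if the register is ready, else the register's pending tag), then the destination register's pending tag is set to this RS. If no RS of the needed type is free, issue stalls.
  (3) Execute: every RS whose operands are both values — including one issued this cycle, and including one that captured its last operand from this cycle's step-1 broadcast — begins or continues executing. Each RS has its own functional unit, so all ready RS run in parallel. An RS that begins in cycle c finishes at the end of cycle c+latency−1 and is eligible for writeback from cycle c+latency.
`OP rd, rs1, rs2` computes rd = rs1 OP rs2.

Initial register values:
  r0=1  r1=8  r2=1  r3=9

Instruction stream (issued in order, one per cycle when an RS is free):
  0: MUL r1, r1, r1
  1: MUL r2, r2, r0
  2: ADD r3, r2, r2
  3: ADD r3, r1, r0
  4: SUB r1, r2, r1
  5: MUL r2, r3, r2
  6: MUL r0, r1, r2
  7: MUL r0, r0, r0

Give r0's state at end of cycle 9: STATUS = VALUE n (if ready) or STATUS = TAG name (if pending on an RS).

  c1: issue MUL r1<-Mul1  regs: r0:1,r1:Mul1,r2:1,r3:9
  c2: issue MUL r2<-Mul2  regs: r0:1,r1:Mul1,r2:Mul2,r3:9
  c3: issue ADD r3<-Add1  regs: r0:1,r1:Mul1,r2:Mul2,r3:Add1
  c4: issue ADD r3<-Add2  regs: r0:1,r1:Mul1,r2:Mul2,r3:Add2
  c5: issue SUB r1<-Add3  regs: r0:1,r1:Add3,r2:Mul2,r3:Add2
  c6: CDB Mul1=64; issue MUL r2<-Mul1  regs: r0:1,r1:Add3,r2:Mul1,r3:Add2
  c7: CDB Mul2=1; issue MUL r0<-Mul2  regs: r0:Mul2,r1:Add3,r2:Mul1,r3:Add2
  c8: CDB Add2=65; stall  regs: r0:Mul2,r1:Add3,r2:Mul1,r3:65
  c9: CDB Add1=2; stall  regs: r0:Mul2,r1:Add3,r2:Mul1,r3:65

STATUS = TAG Mul2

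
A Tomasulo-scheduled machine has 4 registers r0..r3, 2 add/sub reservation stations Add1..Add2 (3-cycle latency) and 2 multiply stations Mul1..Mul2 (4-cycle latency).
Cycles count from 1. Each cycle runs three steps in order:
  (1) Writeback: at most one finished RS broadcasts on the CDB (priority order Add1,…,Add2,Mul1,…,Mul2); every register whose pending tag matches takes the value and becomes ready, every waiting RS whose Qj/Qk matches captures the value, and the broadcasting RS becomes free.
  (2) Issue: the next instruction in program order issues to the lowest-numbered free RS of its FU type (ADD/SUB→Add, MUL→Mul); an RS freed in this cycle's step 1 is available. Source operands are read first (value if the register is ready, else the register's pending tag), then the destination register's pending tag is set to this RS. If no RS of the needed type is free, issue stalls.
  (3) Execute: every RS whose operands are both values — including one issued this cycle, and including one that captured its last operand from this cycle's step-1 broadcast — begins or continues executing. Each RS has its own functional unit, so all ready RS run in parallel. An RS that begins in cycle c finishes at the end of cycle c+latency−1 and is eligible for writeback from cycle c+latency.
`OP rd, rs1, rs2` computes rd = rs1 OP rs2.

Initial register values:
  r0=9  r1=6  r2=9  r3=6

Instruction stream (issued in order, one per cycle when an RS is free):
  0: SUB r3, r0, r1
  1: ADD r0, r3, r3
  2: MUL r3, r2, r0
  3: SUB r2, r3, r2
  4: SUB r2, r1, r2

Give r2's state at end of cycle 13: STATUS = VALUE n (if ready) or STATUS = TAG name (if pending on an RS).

STATUS = TAG Add2

cycle 1: issue SUB r3<-Add1 // r0:9,r1:6,r2:9,r3:Add1
cycle 2: issue ADD r0<-Add2 // r0:Add2,r1:6,r2:9,r3:Add1
cycle 3: issue MUL r3<-Mul1 // r0:Add2,r1:6,r2:9,r3:Mul1
cycle 4: CDB Add1=3; issue SUB r2<-Add1 // r0:Add2,r1:6,r2:Add1,r3:Mul1
cycle 5: stall // r0:Add2,r1:6,r2:Add1,r3:Mul1
cycle 6: stall // r0:Add2,r1:6,r2:Add1,r3:Mul1
cycle 7: CDB Add2=6; issue SUB r2<-Add2 // r0:6,r1:6,r2:Add2,r3:Mul1
cycle 8: - // r0:6,r1:6,r2:Add2,r3:Mul1
cycle 9: - // r0:6,r1:6,r2:Add2,r3:Mul1
cycle 10: - // r0:6,r1:6,r2:Add2,r3:Mul1
cycle 11: CDB Mul1=54 // r0:6,r1:6,r2:Add2,r3:54
cycle 12: - // r0:6,r1:6,r2:Add2,r3:54
cycle 13: - // r0:6,r1:6,r2:Add2,r3:54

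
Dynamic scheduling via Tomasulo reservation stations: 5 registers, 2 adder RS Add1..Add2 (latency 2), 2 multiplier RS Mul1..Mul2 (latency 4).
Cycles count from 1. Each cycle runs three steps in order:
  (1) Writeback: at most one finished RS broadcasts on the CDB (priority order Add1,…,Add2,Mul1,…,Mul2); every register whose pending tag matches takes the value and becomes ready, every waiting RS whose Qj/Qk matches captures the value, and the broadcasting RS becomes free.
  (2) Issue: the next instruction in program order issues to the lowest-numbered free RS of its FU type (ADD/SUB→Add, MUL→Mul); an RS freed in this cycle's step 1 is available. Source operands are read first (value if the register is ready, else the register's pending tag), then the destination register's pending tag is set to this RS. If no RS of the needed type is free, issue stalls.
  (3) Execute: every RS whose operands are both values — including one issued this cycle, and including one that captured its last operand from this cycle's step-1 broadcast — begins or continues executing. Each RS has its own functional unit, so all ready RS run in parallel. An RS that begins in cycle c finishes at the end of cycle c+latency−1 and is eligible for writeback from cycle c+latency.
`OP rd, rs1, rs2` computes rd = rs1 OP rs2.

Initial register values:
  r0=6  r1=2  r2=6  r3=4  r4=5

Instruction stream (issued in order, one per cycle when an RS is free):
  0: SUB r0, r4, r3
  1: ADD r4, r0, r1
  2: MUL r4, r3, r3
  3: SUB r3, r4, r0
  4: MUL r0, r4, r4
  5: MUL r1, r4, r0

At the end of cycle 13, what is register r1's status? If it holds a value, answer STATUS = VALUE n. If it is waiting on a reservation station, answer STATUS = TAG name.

STATUS = TAG Mul1

  c1: issue SUB r0<-Add1  regs: r0:Add1,r1:2,r2:6,r3:4,r4:5
  c2: issue ADD r4<-Add2  regs: r0:Add1,r1:2,r2:6,r3:4,r4:Add2
  c3: CDB Add1=1; issue MUL r4<-Mul1  regs: r0:1,r1:2,r2:6,r3:4,r4:Mul1
  c4: issue SUB r3<-Add1  regs: r0:1,r1:2,r2:6,r3:Add1,r4:Mul1
  c5: CDB Add2=3; issue MUL r0<-Mul2  regs: r0:Mul2,r1:2,r2:6,r3:Add1,r4:Mul1
  c6: stall  regs: r0:Mul2,r1:2,r2:6,r3:Add1,r4:Mul1
  c7: CDB Mul1=16; issue MUL r1<-Mul1  regs: r0:Mul2,r1:Mul1,r2:6,r3:Add1,r4:16
  c8: -  regs: r0:Mul2,r1:Mul1,r2:6,r3:Add1,r4:16
  c9: CDB Add1=15  regs: r0:Mul2,r1:Mul1,r2:6,r3:15,r4:16
  c10: -  regs: r0:Mul2,r1:Mul1,r2:6,r3:15,r4:16
  c11: CDB Mul2=256  regs: r0:256,r1:Mul1,r2:6,r3:15,r4:16
  c12: -  regs: r0:256,r1:Mul1,r2:6,r3:15,r4:16
  c13: -  regs: r0:256,r1:Mul1,r2:6,r3:15,r4:16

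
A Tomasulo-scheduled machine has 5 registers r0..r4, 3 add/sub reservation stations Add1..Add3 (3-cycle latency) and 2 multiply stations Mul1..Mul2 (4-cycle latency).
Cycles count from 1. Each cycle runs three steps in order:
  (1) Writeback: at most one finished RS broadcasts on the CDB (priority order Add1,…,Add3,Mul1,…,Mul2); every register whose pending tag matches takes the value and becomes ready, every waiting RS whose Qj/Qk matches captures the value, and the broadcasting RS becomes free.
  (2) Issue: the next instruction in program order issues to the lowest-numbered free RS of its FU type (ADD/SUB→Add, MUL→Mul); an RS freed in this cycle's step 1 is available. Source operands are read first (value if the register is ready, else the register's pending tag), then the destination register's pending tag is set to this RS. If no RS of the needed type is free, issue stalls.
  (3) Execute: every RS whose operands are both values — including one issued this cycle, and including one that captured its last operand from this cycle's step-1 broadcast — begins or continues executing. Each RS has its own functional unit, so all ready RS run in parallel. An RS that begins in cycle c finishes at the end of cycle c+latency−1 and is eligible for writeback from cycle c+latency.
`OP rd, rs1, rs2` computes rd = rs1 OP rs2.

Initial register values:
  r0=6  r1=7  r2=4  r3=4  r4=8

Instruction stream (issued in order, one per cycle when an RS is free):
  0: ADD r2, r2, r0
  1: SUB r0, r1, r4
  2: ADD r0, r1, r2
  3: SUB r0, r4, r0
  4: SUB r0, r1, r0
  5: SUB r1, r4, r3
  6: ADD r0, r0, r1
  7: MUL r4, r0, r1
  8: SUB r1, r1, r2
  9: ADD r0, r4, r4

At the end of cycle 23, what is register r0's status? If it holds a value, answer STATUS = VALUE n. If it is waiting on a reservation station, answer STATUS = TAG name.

cycle 1: issue ADD r2<-Add1 // r0:6,r1:7,r2:Add1,r3:4,r4:8
cycle 2: issue SUB r0<-Add2 // r0:Add2,r1:7,r2:Add1,r3:4,r4:8
cycle 3: issue ADD r0<-Add3 // r0:Add3,r1:7,r2:Add1,r3:4,r4:8
cycle 4: CDB Add1=10; issue SUB r0<-Add1 // r0:Add1,r1:7,r2:10,r3:4,r4:8
cycle 5: CDB Add2=-1; issue SUB r0<-Add2 // r0:Add2,r1:7,r2:10,r3:4,r4:8
cycle 6: stall // r0:Add2,r1:7,r2:10,r3:4,r4:8
cycle 7: CDB Add3=17; issue SUB r1<-Add3 // r0:Add2,r1:Add3,r2:10,r3:4,r4:8
cycle 8: stall // r0:Add2,r1:Add3,r2:10,r3:4,r4:8
cycle 9: stall // r0:Add2,r1:Add3,r2:10,r3:4,r4:8
cycle 10: CDB Add1=-9; issue ADD r0<-Add1 // r0:Add1,r1:Add3,r2:10,r3:4,r4:8
cycle 11: CDB Add3=4; issue MUL r4<-Mul1 // r0:Add1,r1:4,r2:10,r3:4,r4:Mul1
cycle 12: issue SUB r1<-Add3 // r0:Add1,r1:Add3,r2:10,r3:4,r4:Mul1
cycle 13: CDB Add2=16; issue ADD r0<-Add2 // r0:Add2,r1:Add3,r2:10,r3:4,r4:Mul1
cycle 14: - // r0:Add2,r1:Add3,r2:10,r3:4,r4:Mul1
cycle 15: CDB Add3=-6 // r0:Add2,r1:-6,r2:10,r3:4,r4:Mul1
cycle 16: CDB Add1=20 // r0:Add2,r1:-6,r2:10,r3:4,r4:Mul1
cycle 17: - // r0:Add2,r1:-6,r2:10,r3:4,r4:Mul1
cycle 18: - // r0:Add2,r1:-6,r2:10,r3:4,r4:Mul1
cycle 19: - // r0:Add2,r1:-6,r2:10,r3:4,r4:Mul1
cycle 20: CDB Mul1=80 // r0:Add2,r1:-6,r2:10,r3:4,r4:80
cycle 21: - // r0:Add2,r1:-6,r2:10,r3:4,r4:80
cycle 22: - // r0:Add2,r1:-6,r2:10,r3:4,r4:80
cycle 23: CDB Add2=160 // r0:160,r1:-6,r2:10,r3:4,r4:80

STATUS = VALUE 160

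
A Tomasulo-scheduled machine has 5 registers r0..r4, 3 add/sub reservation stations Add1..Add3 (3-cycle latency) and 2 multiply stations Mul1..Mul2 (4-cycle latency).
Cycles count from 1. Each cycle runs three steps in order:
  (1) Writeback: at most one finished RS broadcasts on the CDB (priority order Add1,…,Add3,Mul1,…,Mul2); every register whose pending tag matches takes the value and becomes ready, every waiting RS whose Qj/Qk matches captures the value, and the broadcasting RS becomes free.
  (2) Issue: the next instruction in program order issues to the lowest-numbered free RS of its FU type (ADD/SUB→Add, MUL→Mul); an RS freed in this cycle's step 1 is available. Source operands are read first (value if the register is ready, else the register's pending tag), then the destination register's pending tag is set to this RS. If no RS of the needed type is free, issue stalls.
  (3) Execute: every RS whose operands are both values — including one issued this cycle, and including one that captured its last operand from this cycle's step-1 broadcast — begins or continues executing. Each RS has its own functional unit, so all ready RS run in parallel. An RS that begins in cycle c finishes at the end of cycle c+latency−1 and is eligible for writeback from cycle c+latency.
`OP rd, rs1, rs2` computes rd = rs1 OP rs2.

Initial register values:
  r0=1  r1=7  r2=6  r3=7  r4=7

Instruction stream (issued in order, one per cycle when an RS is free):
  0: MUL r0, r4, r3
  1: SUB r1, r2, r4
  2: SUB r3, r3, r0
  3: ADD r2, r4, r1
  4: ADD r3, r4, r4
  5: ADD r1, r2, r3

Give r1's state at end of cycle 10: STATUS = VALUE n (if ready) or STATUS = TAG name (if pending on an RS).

STATUS = TAG Add1

cycle 1: issue MUL r0<-Mul1 // r0:Mul1,r1:7,r2:6,r3:7,r4:7
cycle 2: issue SUB r1<-Add1 // r0:Mul1,r1:Add1,r2:6,r3:7,r4:7
cycle 3: issue SUB r3<-Add2 // r0:Mul1,r1:Add1,r2:6,r3:Add2,r4:7
cycle 4: issue ADD r2<-Add3 // r0:Mul1,r1:Add1,r2:Add3,r3:Add2,r4:7
cycle 5: CDB Add1=-1; issue ADD r3<-Add1 // r0:Mul1,r1:-1,r2:Add3,r3:Add1,r4:7
cycle 6: CDB Mul1=49; stall // r0:49,r1:-1,r2:Add3,r3:Add1,r4:7
cycle 7: stall // r0:49,r1:-1,r2:Add3,r3:Add1,r4:7
cycle 8: CDB Add1=14; issue ADD r1<-Add1 // r0:49,r1:Add1,r2:Add3,r3:14,r4:7
cycle 9: CDB Add2=-42 // r0:49,r1:Add1,r2:Add3,r3:14,r4:7
cycle 10: CDB Add3=6 // r0:49,r1:Add1,r2:6,r3:14,r4:7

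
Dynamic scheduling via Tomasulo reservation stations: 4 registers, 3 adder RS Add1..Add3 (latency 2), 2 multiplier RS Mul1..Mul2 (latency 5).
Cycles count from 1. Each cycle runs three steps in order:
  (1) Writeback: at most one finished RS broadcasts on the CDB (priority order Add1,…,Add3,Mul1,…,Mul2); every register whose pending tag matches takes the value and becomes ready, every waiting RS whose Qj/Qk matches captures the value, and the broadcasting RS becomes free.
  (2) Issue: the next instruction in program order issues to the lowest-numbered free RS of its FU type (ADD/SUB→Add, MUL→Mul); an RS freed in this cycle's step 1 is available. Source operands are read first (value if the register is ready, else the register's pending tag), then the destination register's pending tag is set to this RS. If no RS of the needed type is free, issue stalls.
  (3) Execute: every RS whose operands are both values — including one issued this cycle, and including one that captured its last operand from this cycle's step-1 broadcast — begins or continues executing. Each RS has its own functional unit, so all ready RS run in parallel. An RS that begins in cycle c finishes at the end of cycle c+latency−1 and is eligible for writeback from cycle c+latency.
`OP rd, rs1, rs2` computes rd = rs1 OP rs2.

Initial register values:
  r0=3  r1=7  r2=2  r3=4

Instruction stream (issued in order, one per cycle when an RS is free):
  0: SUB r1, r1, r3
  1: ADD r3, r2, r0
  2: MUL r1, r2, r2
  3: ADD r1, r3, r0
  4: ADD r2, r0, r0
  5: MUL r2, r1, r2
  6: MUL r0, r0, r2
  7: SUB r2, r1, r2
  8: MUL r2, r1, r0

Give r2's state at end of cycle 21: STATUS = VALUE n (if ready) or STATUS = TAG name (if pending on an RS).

STATUS = TAG Mul2

c1: issue SUB r1<-Add1 | r0:3,r1:Add1,r2:2,r3:4
c2: issue ADD r3<-Add2 | r0:3,r1:Add1,r2:2,r3:Add2
c3: CDB Add1=3; issue MUL r1<-Mul1 | r0:3,r1:Mul1,r2:2,r3:Add2
c4: CDB Add2=5; issue ADD r1<-Add1 | r0:3,r1:Add1,r2:2,r3:5
c5: issue ADD r2<-Add2 | r0:3,r1:Add1,r2:Add2,r3:5
c6: CDB Add1=8; issue MUL r2<-Mul2 | r0:3,r1:8,r2:Mul2,r3:5
c7: CDB Add2=6; stall | r0:3,r1:8,r2:Mul2,r3:5
c8: CDB Mul1=4; issue MUL r0<-Mul1 | r0:Mul1,r1:8,r2:Mul2,r3:5
c9: issue SUB r2<-Add1 | r0:Mul1,r1:8,r2:Add1,r3:5
c10: stall | r0:Mul1,r1:8,r2:Add1,r3:5
c11: stall | r0:Mul1,r1:8,r2:Add1,r3:5
c12: CDB Mul2=48; issue MUL r2<-Mul2 | r0:Mul1,r1:8,r2:Mul2,r3:5
c13: - | r0:Mul1,r1:8,r2:Mul2,r3:5
c14: CDB Add1=-40 | r0:Mul1,r1:8,r2:Mul2,r3:5
c15: - | r0:Mul1,r1:8,r2:Mul2,r3:5
c16: - | r0:Mul1,r1:8,r2:Mul2,r3:5
c17: CDB Mul1=144 | r0:144,r1:8,r2:Mul2,r3:5
c18: - | r0:144,r1:8,r2:Mul2,r3:5
c19: - | r0:144,r1:8,r2:Mul2,r3:5
c20: - | r0:144,r1:8,r2:Mul2,r3:5
c21: - | r0:144,r1:8,r2:Mul2,r3:5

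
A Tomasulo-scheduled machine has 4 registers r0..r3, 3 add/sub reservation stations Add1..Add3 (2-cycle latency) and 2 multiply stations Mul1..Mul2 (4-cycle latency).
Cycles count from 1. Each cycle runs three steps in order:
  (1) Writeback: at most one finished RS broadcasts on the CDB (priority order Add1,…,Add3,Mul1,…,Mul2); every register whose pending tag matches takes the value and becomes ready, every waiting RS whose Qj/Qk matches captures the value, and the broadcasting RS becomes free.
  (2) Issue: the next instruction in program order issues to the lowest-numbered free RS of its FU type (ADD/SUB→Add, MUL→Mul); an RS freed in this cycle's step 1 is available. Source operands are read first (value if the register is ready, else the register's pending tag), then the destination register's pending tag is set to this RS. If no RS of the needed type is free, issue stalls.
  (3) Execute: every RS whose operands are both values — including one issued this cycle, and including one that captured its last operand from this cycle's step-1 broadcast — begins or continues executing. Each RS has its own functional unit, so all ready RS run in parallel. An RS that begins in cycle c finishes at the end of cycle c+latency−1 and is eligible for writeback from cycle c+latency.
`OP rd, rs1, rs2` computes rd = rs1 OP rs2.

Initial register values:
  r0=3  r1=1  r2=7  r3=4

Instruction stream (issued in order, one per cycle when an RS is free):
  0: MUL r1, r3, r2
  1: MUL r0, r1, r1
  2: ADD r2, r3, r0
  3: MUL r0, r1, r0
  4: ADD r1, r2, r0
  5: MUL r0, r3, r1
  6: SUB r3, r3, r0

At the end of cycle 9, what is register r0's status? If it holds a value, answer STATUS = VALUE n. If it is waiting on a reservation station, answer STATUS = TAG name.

  c1: issue MUL r1<-Mul1  regs: r0:3,r1:Mul1,r2:7,r3:4
  c2: issue MUL r0<-Mul2  regs: r0:Mul2,r1:Mul1,r2:7,r3:4
  c3: issue ADD r2<-Add1  regs: r0:Mul2,r1:Mul1,r2:Add1,r3:4
  c4: stall  regs: r0:Mul2,r1:Mul1,r2:Add1,r3:4
  c5: CDB Mul1=28; issue MUL r0<-Mul1  regs: r0:Mul1,r1:28,r2:Add1,r3:4
  c6: issue ADD r1<-Add2  regs: r0:Mul1,r1:Add2,r2:Add1,r3:4
  c7: stall  regs: r0:Mul1,r1:Add2,r2:Add1,r3:4
  c8: stall  regs: r0:Mul1,r1:Add2,r2:Add1,r3:4
  c9: CDB Mul2=784; issue MUL r0<-Mul2  regs: r0:Mul2,r1:Add2,r2:Add1,r3:4

STATUS = TAG Mul2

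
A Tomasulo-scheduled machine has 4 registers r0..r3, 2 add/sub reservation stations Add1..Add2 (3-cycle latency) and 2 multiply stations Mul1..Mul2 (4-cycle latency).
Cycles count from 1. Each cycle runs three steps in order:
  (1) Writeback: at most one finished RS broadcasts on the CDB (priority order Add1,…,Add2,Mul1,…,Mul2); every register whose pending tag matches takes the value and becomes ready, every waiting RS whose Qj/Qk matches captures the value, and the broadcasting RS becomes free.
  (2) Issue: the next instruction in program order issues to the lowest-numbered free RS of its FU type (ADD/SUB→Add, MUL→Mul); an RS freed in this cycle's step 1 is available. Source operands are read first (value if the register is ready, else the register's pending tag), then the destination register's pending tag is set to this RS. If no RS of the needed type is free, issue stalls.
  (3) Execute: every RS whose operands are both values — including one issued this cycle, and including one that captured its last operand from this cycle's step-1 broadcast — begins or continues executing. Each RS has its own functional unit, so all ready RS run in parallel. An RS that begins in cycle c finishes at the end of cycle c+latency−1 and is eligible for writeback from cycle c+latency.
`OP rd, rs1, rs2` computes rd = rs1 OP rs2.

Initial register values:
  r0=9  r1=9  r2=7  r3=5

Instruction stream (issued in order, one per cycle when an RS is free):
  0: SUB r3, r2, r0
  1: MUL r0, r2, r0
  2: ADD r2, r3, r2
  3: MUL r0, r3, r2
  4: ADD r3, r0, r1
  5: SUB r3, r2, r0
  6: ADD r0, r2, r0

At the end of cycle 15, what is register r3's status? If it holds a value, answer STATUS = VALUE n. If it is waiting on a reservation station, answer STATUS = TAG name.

STATUS = VALUE 15

cycle 1: issue SUB r3<-Add1 // r0:9,r1:9,r2:7,r3:Add1
cycle 2: issue MUL r0<-Mul1 // r0:Mul1,r1:9,r2:7,r3:Add1
cycle 3: issue ADD r2<-Add2 // r0:Mul1,r1:9,r2:Add2,r3:Add1
cycle 4: CDB Add1=-2; issue MUL r0<-Mul2 // r0:Mul2,r1:9,r2:Add2,r3:-2
cycle 5: issue ADD r3<-Add1 // r0:Mul2,r1:9,r2:Add2,r3:Add1
cycle 6: CDB Mul1=63; stall // r0:Mul2,r1:9,r2:Add2,r3:Add1
cycle 7: CDB Add2=5; issue SUB r3<-Add2 // r0:Mul2,r1:9,r2:5,r3:Add2
cycle 8: stall // r0:Mul2,r1:9,r2:5,r3:Add2
cycle 9: stall // r0:Mul2,r1:9,r2:5,r3:Add2
cycle 10: stall // r0:Mul2,r1:9,r2:5,r3:Add2
cycle 11: CDB Mul2=-10; stall // r0:-10,r1:9,r2:5,r3:Add2
cycle 12: stall // r0:-10,r1:9,r2:5,r3:Add2
cycle 13: stall // r0:-10,r1:9,r2:5,r3:Add2
cycle 14: CDB Add1=-1; issue ADD r0<-Add1 // r0:Add1,r1:9,r2:5,r3:Add2
cycle 15: CDB Add2=15 // r0:Add1,r1:9,r2:5,r3:15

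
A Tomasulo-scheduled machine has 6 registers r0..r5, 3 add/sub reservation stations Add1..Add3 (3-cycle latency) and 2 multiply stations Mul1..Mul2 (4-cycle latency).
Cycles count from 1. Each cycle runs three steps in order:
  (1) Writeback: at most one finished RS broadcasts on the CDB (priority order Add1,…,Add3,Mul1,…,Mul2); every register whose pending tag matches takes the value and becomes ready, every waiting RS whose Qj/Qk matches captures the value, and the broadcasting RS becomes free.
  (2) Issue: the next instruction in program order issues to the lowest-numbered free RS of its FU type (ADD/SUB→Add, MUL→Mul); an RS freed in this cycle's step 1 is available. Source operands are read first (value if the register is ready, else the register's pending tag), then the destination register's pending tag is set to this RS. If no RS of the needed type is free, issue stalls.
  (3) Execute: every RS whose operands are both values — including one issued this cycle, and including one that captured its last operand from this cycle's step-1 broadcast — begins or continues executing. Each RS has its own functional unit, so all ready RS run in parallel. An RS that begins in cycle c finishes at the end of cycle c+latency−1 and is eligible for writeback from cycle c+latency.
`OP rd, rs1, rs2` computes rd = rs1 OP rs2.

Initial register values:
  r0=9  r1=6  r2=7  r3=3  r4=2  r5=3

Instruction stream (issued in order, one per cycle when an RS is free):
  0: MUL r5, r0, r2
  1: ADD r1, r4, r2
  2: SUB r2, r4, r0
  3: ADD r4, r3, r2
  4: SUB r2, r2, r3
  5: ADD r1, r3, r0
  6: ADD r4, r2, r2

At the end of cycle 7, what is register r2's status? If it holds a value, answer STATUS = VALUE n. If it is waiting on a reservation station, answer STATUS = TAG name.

STATUS = TAG Add1

cycle 1: issue MUL r5<-Mul1 // r0:9,r1:6,r2:7,r3:3,r4:2,r5:Mul1
cycle 2: issue ADD r1<-Add1 // r0:9,r1:Add1,r2:7,r3:3,r4:2,r5:Mul1
cycle 3: issue SUB r2<-Add2 // r0:9,r1:Add1,r2:Add2,r3:3,r4:2,r5:Mul1
cycle 4: issue ADD r4<-Add3 // r0:9,r1:Add1,r2:Add2,r3:3,r4:Add3,r5:Mul1
cycle 5: CDB Add1=9; issue SUB r2<-Add1 // r0:9,r1:9,r2:Add1,r3:3,r4:Add3,r5:Mul1
cycle 6: CDB Add2=-7; issue ADD r1<-Add2 // r0:9,r1:Add2,r2:Add1,r3:3,r4:Add3,r5:Mul1
cycle 7: CDB Mul1=63; stall // r0:9,r1:Add2,r2:Add1,r3:3,r4:Add3,r5:63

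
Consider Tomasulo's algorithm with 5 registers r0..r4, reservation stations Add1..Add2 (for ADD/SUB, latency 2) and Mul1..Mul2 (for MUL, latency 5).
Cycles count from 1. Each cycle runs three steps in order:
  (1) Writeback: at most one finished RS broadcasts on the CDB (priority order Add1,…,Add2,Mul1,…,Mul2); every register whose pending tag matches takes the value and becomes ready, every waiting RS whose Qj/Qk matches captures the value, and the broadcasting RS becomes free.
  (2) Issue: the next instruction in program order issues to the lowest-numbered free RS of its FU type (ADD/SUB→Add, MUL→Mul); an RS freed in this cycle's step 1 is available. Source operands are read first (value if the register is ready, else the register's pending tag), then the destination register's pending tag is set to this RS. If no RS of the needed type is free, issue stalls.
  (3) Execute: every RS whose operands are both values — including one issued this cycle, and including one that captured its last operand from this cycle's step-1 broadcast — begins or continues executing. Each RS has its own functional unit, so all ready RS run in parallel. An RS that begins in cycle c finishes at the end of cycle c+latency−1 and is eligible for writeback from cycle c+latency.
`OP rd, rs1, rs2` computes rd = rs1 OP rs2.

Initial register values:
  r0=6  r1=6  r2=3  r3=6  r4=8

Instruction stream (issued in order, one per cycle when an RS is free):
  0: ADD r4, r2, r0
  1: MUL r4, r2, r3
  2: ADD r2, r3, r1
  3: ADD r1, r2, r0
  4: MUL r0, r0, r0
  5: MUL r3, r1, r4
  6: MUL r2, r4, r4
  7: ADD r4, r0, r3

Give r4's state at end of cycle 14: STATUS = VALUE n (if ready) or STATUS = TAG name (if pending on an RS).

STATUS = TAG Add1

c1: issue ADD r4<-Add1 | r0:6,r1:6,r2:3,r3:6,r4:Add1
c2: issue MUL r4<-Mul1 | r0:6,r1:6,r2:3,r3:6,r4:Mul1
c3: CDB Add1=9; issue ADD r2<-Add1 | r0:6,r1:6,r2:Add1,r3:6,r4:Mul1
c4: issue ADD r1<-Add2 | r0:6,r1:Add2,r2:Add1,r3:6,r4:Mul1
c5: CDB Add1=12; issue MUL r0<-Mul2 | r0:Mul2,r1:Add2,r2:12,r3:6,r4:Mul1
c6: stall | r0:Mul2,r1:Add2,r2:12,r3:6,r4:Mul1
c7: CDB Add2=18; stall | r0:Mul2,r1:18,r2:12,r3:6,r4:Mul1
c8: CDB Mul1=18; issue MUL r3<-Mul1 | r0:Mul2,r1:18,r2:12,r3:Mul1,r4:18
c9: stall | r0:Mul2,r1:18,r2:12,r3:Mul1,r4:18
c10: CDB Mul2=36; issue MUL r2<-Mul2 | r0:36,r1:18,r2:Mul2,r3:Mul1,r4:18
c11: issue ADD r4<-Add1 | r0:36,r1:18,r2:Mul2,r3:Mul1,r4:Add1
c12: - | r0:36,r1:18,r2:Mul2,r3:Mul1,r4:Add1
c13: CDB Mul1=324 | r0:36,r1:18,r2:Mul2,r3:324,r4:Add1
c14: - | r0:36,r1:18,r2:Mul2,r3:324,r4:Add1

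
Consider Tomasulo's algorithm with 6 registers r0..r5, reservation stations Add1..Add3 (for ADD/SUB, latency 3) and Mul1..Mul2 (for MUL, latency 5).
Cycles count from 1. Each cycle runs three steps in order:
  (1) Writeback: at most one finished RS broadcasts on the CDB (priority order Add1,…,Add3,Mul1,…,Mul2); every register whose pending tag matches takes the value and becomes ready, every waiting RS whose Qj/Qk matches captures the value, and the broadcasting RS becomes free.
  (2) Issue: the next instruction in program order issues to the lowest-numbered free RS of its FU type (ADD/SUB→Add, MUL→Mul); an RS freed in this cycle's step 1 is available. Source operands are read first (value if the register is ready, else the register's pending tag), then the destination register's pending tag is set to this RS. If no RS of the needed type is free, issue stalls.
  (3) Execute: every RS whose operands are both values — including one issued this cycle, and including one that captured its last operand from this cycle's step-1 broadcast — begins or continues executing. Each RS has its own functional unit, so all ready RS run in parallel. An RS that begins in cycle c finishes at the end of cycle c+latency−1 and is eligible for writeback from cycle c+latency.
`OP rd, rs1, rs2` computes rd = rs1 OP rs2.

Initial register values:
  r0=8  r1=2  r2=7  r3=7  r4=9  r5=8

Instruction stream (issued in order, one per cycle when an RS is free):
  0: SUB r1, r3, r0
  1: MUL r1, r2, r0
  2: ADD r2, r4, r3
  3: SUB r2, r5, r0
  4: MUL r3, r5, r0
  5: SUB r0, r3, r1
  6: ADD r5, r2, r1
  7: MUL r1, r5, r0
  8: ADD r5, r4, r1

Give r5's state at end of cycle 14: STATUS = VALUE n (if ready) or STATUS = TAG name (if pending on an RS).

STATUS = TAG Add3

c1: issue SUB r1<-Add1 | r0:8,r1:Add1,r2:7,r3:7,r4:9,r5:8
c2: issue MUL r1<-Mul1 | r0:8,r1:Mul1,r2:7,r3:7,r4:9,r5:8
c3: issue ADD r2<-Add2 | r0:8,r1:Mul1,r2:Add2,r3:7,r4:9,r5:8
c4: CDB Add1=-1; issue SUB r2<-Add1 | r0:8,r1:Mul1,r2:Add1,r3:7,r4:9,r5:8
c5: issue MUL r3<-Mul2 | r0:8,r1:Mul1,r2:Add1,r3:Mul2,r4:9,r5:8
c6: CDB Add2=16; issue SUB r0<-Add2 | r0:Add2,r1:Mul1,r2:Add1,r3:Mul2,r4:9,r5:8
c7: CDB Add1=0; issue ADD r5<-Add1 | r0:Add2,r1:Mul1,r2:0,r3:Mul2,r4:9,r5:Add1
c8: CDB Mul1=56; issue MUL r1<-Mul1 | r0:Add2,r1:Mul1,r2:0,r3:Mul2,r4:9,r5:Add1
c9: issue ADD r5<-Add3 | r0:Add2,r1:Mul1,r2:0,r3:Mul2,r4:9,r5:Add3
c10: CDB Mul2=64 | r0:Add2,r1:Mul1,r2:0,r3:64,r4:9,r5:Add3
c11: CDB Add1=56 | r0:Add2,r1:Mul1,r2:0,r3:64,r4:9,r5:Add3
c12: - | r0:Add2,r1:Mul1,r2:0,r3:64,r4:9,r5:Add3
c13: CDB Add2=8 | r0:8,r1:Mul1,r2:0,r3:64,r4:9,r5:Add3
c14: - | r0:8,r1:Mul1,r2:0,r3:64,r4:9,r5:Add3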